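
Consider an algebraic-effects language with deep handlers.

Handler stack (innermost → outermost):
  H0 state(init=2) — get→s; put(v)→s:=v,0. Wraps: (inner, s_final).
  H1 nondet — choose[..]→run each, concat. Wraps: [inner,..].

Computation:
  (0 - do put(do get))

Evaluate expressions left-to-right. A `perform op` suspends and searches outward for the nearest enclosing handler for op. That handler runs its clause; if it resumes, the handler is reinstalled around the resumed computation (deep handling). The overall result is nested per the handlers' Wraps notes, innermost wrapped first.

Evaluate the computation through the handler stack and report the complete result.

Evaluation trace:
get @ H0 ⇒ 2
put(2) @ H0 ⇒ s:=2
H0 returns (0, 2)
H1 returns [(0, 2)]
= [(0, 2)]

Answer: [(0, 2)]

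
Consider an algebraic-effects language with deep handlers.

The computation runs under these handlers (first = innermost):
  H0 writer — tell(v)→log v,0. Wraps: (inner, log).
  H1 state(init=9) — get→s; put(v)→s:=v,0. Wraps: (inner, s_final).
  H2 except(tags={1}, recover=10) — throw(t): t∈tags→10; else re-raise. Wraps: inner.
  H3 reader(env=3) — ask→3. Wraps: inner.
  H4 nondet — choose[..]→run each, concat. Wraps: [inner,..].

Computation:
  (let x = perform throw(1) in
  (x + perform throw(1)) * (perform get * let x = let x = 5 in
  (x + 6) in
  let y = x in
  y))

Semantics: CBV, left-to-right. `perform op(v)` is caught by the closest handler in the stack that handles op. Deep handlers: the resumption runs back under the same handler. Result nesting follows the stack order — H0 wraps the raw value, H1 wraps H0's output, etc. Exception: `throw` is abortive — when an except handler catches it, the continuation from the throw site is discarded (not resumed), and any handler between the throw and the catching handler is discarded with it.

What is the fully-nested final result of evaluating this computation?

Answer: [10]

Working:
throw(1) @ H2 caught ⇒ 10
H3 returns 10
H4 returns [10]
= [10]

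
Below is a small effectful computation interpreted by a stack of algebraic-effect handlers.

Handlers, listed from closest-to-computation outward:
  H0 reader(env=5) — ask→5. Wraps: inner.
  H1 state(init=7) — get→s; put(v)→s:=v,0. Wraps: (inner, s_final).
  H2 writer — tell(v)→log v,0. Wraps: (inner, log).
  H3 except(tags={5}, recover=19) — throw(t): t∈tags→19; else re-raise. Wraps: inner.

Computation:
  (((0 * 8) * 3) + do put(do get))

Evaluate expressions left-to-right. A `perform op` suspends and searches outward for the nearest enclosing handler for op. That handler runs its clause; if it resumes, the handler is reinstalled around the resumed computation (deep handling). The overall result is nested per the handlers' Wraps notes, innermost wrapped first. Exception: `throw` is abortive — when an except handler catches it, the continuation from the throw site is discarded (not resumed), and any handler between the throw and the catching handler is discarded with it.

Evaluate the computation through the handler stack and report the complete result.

Answer: ((0, 7), ())

Evaluation trace:
get @ H1 ⇒ 7
put(7) @ H1 ⇒ s:=7
H0 returns 0
H1 returns (0, 7)
H2 returns ((0, 7), ())
H3 returns ((0, 7), ())
= ((0, 7), ())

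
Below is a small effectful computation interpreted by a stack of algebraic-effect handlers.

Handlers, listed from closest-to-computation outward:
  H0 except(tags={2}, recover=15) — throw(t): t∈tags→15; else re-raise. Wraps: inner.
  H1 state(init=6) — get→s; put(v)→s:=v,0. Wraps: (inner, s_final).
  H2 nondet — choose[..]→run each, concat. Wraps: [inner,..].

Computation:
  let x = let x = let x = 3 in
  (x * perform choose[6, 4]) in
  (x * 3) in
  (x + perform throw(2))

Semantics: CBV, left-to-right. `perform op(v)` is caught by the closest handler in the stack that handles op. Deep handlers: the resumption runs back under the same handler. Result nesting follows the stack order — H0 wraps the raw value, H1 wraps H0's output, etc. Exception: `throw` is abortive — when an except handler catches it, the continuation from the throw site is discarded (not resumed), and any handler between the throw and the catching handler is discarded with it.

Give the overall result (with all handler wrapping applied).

Evaluation trace:
choose[6, 4] @ H2
  branch[0] choose=6:
    throw(2) @ H0 caught ⇒ 15
    H1 returns (15, 6)
    H2 returns [(15, 6)]
  branch[1] choose=4:
    throw(2) @ H0 caught ⇒ 15
    H1 returns (15, 6)
    H2 returns [(15, 6)]
= [(15, 6), (15, 6)]

Answer: [(15, 6), (15, 6)]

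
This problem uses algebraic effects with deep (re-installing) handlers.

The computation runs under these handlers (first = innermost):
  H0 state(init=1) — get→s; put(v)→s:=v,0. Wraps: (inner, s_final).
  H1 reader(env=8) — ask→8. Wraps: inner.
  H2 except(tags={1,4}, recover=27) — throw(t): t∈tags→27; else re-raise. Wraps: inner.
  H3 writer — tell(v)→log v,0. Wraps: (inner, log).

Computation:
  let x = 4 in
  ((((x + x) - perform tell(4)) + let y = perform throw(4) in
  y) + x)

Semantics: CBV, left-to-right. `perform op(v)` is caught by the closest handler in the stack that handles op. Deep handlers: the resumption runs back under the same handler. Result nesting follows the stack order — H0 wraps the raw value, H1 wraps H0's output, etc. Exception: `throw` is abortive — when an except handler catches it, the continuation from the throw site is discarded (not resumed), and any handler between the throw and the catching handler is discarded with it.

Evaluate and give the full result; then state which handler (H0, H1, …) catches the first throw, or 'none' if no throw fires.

Step-by-step:
tell(4) @ H3 ⇒ log+=4
throw(4) @ H2 caught ⇒ 27
H3 returns (27, (4))
= (27, (4))

Answer: (27, (4)) ; first throw caught by: H2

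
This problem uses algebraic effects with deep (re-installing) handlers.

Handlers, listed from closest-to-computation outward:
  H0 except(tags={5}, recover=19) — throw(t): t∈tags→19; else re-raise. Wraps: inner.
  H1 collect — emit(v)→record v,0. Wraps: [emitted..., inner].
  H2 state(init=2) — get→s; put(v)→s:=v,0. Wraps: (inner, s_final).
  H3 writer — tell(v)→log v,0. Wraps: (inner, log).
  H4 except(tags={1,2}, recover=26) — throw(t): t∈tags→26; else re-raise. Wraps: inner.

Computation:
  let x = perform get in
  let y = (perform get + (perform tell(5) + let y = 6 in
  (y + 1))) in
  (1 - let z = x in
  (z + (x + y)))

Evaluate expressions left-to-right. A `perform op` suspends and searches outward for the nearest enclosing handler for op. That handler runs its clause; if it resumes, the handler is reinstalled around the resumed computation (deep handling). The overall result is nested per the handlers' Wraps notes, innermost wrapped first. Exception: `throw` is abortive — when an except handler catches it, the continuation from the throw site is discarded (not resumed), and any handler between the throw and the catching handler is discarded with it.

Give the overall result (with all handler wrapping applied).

Answer: (([-12], 2), (5))

Step-by-step:
get @ H2 ⇒ 2
get @ H2 ⇒ 2
tell(5) @ H3 ⇒ log+=5
H0 returns -12
H1 returns [-12]
H2 returns ([-12], 2)
H3 returns (([-12], 2), (5))
H4 returns (([-12], 2), (5))
= (([-12], 2), (5))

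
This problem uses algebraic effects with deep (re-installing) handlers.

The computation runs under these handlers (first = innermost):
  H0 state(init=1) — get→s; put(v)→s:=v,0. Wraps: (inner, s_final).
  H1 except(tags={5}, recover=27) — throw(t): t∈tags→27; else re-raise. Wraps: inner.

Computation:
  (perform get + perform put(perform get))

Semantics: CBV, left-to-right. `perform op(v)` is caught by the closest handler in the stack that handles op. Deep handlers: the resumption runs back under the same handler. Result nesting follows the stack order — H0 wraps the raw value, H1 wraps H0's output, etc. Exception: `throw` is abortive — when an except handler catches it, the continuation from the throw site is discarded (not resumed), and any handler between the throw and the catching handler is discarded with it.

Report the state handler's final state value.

Step-by-step:
get @ H0 ⇒ 1
get @ H0 ⇒ 1
put(1) @ H0 ⇒ s:=1
H0 returns (1, 1)
H1 returns (1, 1)
= (1, 1)

Answer: 1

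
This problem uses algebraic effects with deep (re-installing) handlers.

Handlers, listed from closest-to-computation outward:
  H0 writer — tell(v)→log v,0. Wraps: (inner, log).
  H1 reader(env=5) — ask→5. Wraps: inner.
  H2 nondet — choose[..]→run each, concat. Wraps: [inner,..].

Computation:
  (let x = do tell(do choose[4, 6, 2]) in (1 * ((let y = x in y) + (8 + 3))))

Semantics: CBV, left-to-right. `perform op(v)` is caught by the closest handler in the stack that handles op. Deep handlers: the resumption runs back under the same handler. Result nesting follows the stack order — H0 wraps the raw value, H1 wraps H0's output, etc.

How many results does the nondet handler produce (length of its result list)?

Working:
choose[4, 6, 2] @ H2
  branch[0] choose=4:
    tell(4) @ H0 ⇒ log+=4
    H0 returns (11, (4))
    H1 returns (11, (4))
    H2 returns [(11, (4))]
  branch[1] choose=6:
    tell(6) @ H0 ⇒ log+=6
    H0 returns (11, (6))
    H1 returns (11, (6))
    H2 returns [(11, (6))]
  branch[2] choose=2:
    tell(2) @ H0 ⇒ log+=2
    H0 returns (11, (2))
    H1 returns (11, (2))
    H2 returns [(11, (2))]
= [(11, (4)), (11, (6)), (11, (2))]

Answer: 3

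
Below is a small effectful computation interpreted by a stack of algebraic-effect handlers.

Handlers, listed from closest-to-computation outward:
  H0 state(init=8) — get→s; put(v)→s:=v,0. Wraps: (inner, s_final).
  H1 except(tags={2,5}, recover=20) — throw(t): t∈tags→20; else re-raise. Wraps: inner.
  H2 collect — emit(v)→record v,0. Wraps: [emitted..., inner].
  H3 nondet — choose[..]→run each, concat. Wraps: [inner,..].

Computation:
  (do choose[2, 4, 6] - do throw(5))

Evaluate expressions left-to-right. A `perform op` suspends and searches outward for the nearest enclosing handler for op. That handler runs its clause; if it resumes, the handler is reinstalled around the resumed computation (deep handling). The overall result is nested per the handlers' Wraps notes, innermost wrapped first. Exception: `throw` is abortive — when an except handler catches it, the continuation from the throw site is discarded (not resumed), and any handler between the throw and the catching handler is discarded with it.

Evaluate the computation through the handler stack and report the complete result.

Evaluation trace:
choose[2, 4, 6] @ H3
  branch[0] choose=2:
    throw(5) @ H1 caught ⇒ 20
    H2 returns [20]
    H3 returns [[20]]
  branch[1] choose=4:
    throw(5) @ H1 caught ⇒ 20
    H2 returns [20]
    H3 returns [[20]]
  branch[2] choose=6:
    throw(5) @ H1 caught ⇒ 20
    H2 returns [20]
    H3 returns [[20]]
= [[20], [20], [20]]

Answer: [[20], [20], [20]]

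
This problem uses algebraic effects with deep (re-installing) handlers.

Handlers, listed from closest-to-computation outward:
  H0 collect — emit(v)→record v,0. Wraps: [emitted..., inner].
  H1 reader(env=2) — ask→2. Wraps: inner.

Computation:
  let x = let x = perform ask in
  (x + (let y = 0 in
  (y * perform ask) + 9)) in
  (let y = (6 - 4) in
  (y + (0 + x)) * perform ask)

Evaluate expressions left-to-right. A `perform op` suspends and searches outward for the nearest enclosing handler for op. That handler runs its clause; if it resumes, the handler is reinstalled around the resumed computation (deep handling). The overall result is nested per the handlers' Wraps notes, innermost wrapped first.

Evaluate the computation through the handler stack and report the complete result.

Step-by-step:
ask @ H1 ⇒ 2
ask @ H1 ⇒ 2
ask @ H1 ⇒ 2
H0 returns [26]
H1 returns [26]
= [26]

Answer: [26]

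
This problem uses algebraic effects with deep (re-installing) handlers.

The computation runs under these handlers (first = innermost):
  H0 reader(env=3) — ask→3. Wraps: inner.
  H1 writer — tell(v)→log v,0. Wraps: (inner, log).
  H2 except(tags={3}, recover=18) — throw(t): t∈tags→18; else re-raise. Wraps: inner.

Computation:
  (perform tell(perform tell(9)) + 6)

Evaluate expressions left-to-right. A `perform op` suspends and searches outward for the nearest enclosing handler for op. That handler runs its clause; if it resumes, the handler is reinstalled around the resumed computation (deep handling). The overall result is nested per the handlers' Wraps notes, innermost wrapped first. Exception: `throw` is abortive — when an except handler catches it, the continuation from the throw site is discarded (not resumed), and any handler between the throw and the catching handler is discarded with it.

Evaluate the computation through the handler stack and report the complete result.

Working:
tell(9) @ H1 ⇒ log+=9
tell(0) @ H1 ⇒ log+=0
H0 returns 6
H1 returns (6, (9, 0))
H2 returns (6, (9, 0))
= (6, (9, 0))

Answer: (6, (9, 0))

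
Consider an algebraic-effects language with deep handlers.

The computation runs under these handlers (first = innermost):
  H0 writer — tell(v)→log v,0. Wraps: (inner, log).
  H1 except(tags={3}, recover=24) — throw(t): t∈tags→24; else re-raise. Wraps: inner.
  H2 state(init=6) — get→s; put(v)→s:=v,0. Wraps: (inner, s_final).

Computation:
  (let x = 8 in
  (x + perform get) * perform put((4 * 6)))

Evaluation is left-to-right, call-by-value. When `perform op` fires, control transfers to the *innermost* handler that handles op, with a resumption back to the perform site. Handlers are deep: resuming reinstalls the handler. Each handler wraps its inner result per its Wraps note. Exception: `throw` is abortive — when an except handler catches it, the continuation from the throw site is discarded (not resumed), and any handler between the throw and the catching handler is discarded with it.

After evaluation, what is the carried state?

Answer: 24

Evaluation trace:
get @ H2 ⇒ 6
put(24) @ H2 ⇒ s:=24
H0 returns (0, ())
H1 returns (0, ())
H2 returns ((0, ()), 24)
= ((0, ()), 24)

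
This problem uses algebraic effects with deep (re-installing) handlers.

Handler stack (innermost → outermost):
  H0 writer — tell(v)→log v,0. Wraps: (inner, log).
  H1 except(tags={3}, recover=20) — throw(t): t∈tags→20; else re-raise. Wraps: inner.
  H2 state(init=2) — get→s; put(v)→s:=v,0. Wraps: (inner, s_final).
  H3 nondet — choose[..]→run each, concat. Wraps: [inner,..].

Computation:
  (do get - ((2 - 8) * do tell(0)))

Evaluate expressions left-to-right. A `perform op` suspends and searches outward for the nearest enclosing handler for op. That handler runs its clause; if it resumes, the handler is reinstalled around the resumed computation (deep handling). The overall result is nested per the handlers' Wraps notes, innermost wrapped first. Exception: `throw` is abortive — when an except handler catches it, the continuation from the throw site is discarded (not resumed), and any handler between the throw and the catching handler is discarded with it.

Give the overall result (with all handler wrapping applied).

Step-by-step:
get @ H2 ⇒ 2
tell(0) @ H0 ⇒ log+=0
H0 returns (2, (0))
H1 returns (2, (0))
H2 returns ((2, (0)), 2)
H3 returns [((2, (0)), 2)]
= [((2, (0)), 2)]

Answer: [((2, (0)), 2)]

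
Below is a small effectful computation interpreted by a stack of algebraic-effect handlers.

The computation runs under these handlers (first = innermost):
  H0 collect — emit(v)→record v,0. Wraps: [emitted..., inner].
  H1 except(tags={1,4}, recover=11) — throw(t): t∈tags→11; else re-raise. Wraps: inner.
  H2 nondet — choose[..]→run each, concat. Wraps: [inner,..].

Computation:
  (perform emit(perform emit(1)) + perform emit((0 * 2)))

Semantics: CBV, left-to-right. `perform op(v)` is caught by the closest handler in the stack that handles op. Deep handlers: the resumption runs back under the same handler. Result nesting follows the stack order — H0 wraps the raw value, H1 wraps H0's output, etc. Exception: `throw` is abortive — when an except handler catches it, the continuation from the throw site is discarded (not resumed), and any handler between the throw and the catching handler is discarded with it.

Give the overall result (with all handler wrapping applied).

Evaluation trace:
emit(1) @ H0 ⇒ out+=1
emit(0) @ H0 ⇒ out+=0
emit(0) @ H0 ⇒ out+=0
H0 returns [1, 0, 0, 0]
H1 returns [1, 0, 0, 0]
H2 returns [[1, 0, 0, 0]]
= [[1, 0, 0, 0]]

Answer: [[1, 0, 0, 0]]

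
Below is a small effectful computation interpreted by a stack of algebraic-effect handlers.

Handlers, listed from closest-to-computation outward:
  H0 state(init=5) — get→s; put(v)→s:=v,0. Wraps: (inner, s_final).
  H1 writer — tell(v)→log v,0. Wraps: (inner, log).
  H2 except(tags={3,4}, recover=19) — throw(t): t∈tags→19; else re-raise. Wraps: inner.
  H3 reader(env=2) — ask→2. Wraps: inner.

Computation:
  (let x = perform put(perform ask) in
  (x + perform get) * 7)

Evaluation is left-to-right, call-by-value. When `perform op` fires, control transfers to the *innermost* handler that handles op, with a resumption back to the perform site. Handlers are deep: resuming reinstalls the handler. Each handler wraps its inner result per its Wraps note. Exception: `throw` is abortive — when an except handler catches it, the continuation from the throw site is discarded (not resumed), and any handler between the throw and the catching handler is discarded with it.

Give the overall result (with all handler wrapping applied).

Evaluation trace:
ask @ H3 ⇒ 2
put(2) @ H0 ⇒ s:=2
get @ H0 ⇒ 2
H0 returns (14, 2)
H1 returns ((14, 2), ())
H2 returns ((14, 2), ())
H3 returns ((14, 2), ())
= ((14, 2), ())

Answer: ((14, 2), ())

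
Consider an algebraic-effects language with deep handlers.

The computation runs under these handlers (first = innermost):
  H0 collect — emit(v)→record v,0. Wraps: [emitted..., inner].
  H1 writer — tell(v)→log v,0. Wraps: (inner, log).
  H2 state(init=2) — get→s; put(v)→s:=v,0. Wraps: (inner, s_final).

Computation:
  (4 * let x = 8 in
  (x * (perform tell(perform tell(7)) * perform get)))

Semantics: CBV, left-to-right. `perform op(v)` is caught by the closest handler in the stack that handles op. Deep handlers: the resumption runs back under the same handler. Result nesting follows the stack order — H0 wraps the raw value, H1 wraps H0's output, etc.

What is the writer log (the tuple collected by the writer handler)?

Working:
tell(7) @ H1 ⇒ log+=7
tell(0) @ H1 ⇒ log+=0
get @ H2 ⇒ 2
H0 returns [0]
H1 returns ([0], (7, 0))
H2 returns (([0], (7, 0)), 2)
= (([0], (7, 0)), 2)

Answer: (7, 0)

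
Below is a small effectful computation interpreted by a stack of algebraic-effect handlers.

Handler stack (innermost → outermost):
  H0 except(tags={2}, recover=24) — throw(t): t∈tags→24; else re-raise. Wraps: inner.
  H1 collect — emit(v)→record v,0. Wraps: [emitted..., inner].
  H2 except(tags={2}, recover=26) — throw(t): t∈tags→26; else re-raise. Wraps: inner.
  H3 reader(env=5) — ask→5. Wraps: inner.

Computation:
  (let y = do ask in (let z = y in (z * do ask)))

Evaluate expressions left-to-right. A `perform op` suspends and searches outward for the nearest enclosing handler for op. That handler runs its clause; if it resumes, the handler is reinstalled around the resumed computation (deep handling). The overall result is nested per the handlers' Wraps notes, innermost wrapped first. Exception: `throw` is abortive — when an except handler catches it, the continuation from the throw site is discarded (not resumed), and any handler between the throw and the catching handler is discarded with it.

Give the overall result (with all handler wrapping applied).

Step-by-step:
ask @ H3 ⇒ 5
ask @ H3 ⇒ 5
H0 returns 25
H1 returns [25]
H2 returns [25]
H3 returns [25]
= [25]

Answer: [25]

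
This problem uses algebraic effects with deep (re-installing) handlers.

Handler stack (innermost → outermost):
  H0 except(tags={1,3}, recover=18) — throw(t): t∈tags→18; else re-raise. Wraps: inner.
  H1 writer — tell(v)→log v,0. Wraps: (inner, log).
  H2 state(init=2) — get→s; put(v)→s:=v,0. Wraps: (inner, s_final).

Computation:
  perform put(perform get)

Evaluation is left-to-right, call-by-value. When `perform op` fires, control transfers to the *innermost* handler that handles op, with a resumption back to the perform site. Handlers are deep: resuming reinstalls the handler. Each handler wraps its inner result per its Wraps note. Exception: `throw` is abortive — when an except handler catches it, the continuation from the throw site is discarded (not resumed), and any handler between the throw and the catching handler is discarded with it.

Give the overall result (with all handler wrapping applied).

Answer: ((0, ()), 2)

Step-by-step:
get @ H2 ⇒ 2
put(2) @ H2 ⇒ s:=2
H0 returns 0
H1 returns (0, ())
H2 returns ((0, ()), 2)
= ((0, ()), 2)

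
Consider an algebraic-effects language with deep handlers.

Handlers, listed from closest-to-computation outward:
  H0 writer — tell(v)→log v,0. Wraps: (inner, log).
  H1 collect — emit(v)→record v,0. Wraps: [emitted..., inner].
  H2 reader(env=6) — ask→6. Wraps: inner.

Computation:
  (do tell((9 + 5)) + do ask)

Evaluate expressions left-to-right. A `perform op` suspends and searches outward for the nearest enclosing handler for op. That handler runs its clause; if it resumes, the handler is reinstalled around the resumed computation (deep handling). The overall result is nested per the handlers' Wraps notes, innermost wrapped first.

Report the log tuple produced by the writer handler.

Answer: (14)

Working:
tell(14) @ H0 ⇒ log+=14
ask @ H2 ⇒ 6
H0 returns (6, (14))
H1 returns [(6, (14))]
H2 returns [(6, (14))]
= [(6, (14))]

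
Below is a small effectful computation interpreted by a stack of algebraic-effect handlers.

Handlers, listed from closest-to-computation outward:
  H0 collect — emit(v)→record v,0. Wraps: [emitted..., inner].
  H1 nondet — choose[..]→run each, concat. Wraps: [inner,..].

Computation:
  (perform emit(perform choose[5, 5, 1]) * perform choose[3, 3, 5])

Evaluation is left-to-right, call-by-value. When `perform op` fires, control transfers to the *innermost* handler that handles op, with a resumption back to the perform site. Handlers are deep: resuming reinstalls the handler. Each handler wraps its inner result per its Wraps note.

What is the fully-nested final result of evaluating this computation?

Answer: [[5, 0], [5, 0], [5, 0], [5, 0], [5, 0], [5, 0], [1, 0], [1, 0], [1, 0]]

Working:
choose[5, 5, 1] @ H1
  branch[0] choose=5:
    emit(5) @ H0 ⇒ out+=5
    choose[3, 3, 5] @ H1
      branch[0] choose=3:
        H0 returns [5, 0]
        H1 returns [[5, 0]]
      branch[1] choose=3:
        H0 returns [5, 0]
        H1 returns [[5, 0]]
      branch[2] choose=5:
        H0 returns [5, 0]
        H1 returns [[5, 0]]
  branch[1] choose=5:
    emit(5) @ H0 ⇒ out+=5
    choose[3, 3, 5] @ H1
      branch[0] choose=3:
        H0 returns [5, 0]
        H1 returns [[5, 0]]
      branch[1] choose=3:
        H0 returns [5, 0]
        H1 returns [[5, 0]]
      branch[2] choose=5:
        H0 returns [5, 0]
        H1 returns [[5, 0]]
  branch[2] choose=1:
    emit(1) @ H0 ⇒ out+=1
    choose[3, 3, 5] @ H1
      branch[0] choose=3:
        H0 returns [1, 0]
        H1 returns [[1, 0]]
      branch[1] choose=3:
        H0 returns [1, 0]
        H1 returns [[1, 0]]
      branch[2] choose=5:
        H0 returns [1, 0]
        H1 returns [[1, 0]]
= [[5, 0], [5, 0], [5, 0], [5, 0], [5, 0], [5, 0], [1, 0], [1, 0], [1, 0]]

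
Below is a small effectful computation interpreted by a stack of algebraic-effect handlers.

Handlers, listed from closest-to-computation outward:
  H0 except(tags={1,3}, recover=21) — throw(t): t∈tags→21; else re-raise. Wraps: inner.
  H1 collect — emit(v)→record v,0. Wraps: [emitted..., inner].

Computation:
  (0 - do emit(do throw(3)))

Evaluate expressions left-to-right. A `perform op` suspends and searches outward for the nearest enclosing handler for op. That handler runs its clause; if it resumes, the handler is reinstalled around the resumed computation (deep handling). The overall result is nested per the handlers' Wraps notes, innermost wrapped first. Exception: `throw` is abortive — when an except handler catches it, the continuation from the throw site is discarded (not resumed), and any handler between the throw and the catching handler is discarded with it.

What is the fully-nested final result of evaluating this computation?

Answer: [21]

Step-by-step:
throw(3) @ H0 caught ⇒ 21
H1 returns [21]
= [21]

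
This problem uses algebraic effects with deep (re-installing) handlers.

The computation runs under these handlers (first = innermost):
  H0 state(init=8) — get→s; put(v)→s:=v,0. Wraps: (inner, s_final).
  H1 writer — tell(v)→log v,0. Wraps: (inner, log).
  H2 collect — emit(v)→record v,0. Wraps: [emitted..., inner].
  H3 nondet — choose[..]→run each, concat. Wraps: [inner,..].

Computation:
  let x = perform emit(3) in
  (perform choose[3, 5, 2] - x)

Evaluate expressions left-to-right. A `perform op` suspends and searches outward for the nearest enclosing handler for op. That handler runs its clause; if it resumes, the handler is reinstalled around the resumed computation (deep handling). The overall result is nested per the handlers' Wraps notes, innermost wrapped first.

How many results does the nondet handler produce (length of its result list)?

Evaluation trace:
emit(3) @ H2 ⇒ out+=3
choose[3, 5, 2] @ H3
  branch[0] choose=3:
    H0 returns (3, 8)
    H1 returns ((3, 8), ())
    H2 returns [3, ((3, 8), ())]
    H3 returns [[3, ((3, 8), ())]]
  branch[1] choose=5:
    H0 returns (5, 8)
    H1 returns ((5, 8), ())
    H2 returns [3, ((5, 8), ())]
    H3 returns [[3, ((5, 8), ())]]
  branch[2] choose=2:
    H0 returns (2, 8)
    H1 returns ((2, 8), ())
    H2 returns [3, ((2, 8), ())]
    H3 returns [[3, ((2, 8), ())]]
= [[3, ((3, 8), ())], [3, ((5, 8), ())], [3, ((2, 8), ())]]

Answer: 3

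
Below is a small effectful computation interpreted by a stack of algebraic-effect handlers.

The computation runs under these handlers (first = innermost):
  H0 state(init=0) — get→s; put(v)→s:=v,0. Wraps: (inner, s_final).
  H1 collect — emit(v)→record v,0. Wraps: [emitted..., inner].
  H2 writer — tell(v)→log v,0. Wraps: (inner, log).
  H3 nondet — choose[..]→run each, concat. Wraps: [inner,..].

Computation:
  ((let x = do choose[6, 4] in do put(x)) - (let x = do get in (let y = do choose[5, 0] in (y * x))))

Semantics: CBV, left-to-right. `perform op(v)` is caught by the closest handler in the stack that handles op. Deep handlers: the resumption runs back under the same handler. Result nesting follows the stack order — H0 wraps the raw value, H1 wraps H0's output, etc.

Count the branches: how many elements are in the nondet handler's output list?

Step-by-step:
choose[6, 4] @ H3
  branch[0] choose=6:
    put(6) @ H0 ⇒ s:=6
    get @ H0 ⇒ 6
    choose[5, 0] @ H3
      branch[0] choose=5:
        H0 returns (-30, 6)
        H1 returns [(-30, 6)]
        H2 returns ([(-30, 6)], ())
        H3 returns [([(-30, 6)], ())]
      branch[1] choose=0:
        H0 returns (0, 6)
        H1 returns [(0, 6)]
        H2 returns ([(0, 6)], ())
        H3 returns [([(0, 6)], ())]
  branch[1] choose=4:
    put(4) @ H0 ⇒ s:=4
    get @ H0 ⇒ 4
    choose[5, 0] @ H3
      branch[0] choose=5:
        H0 returns (-20, 4)
        H1 returns [(-20, 4)]
        H2 returns ([(-20, 4)], ())
        H3 returns [([(-20, 4)], ())]
      branch[1] choose=0:
        H0 returns (0, 4)
        H1 returns [(0, 4)]
        H2 returns ([(0, 4)], ())
        H3 returns [([(0, 4)], ())]
= [([(-30, 6)], ()), ([(0, 6)], ()), ([(-20, 4)], ()), ([(0, 4)], ())]

Answer: 4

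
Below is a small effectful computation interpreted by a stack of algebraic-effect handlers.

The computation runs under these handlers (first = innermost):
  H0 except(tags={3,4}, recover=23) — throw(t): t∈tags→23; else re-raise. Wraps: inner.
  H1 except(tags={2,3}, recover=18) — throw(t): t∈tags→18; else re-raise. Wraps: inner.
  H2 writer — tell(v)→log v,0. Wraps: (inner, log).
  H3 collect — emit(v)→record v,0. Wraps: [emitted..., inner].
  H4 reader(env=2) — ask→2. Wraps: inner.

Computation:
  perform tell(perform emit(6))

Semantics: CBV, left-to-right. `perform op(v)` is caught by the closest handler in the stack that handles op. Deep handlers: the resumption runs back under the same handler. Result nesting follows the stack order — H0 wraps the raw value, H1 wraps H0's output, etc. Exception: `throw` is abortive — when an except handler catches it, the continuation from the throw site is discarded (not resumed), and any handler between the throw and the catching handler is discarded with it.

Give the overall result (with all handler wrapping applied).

Answer: [6, (0, (0))]

Evaluation trace:
emit(6) @ H3 ⇒ out+=6
tell(0) @ H2 ⇒ log+=0
H0 returns 0
H1 returns 0
H2 returns (0, (0))
H3 returns [6, (0, (0))]
H4 returns [6, (0, (0))]
= [6, (0, (0))]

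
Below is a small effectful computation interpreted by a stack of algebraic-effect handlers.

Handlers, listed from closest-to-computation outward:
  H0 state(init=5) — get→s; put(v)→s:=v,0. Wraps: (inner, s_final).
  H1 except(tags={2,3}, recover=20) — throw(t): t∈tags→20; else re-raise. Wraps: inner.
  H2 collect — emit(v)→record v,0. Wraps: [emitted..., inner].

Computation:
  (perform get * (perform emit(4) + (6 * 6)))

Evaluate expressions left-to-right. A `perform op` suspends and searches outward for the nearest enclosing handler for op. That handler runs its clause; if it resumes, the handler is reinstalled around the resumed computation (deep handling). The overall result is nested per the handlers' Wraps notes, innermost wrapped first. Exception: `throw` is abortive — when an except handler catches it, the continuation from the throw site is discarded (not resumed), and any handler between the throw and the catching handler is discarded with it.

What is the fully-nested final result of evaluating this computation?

Step-by-step:
get @ H0 ⇒ 5
emit(4) @ H2 ⇒ out+=4
H0 returns (180, 5)
H1 returns (180, 5)
H2 returns [4, (180, 5)]
= [4, (180, 5)]

Answer: [4, (180, 5)]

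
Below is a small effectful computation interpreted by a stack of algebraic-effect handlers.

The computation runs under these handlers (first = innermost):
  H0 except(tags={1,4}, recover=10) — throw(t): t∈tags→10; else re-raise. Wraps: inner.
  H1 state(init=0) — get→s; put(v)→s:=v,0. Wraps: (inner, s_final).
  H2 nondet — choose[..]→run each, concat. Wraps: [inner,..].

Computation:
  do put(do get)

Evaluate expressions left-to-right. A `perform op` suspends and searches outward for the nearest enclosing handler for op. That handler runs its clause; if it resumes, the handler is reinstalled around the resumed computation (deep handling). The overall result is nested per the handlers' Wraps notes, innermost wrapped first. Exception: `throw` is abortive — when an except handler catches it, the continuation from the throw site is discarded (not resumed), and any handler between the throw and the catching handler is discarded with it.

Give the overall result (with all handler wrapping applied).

Answer: [(0, 0)]

Working:
get @ H1 ⇒ 0
put(0) @ H1 ⇒ s:=0
H0 returns 0
H1 returns (0, 0)
H2 returns [(0, 0)]
= [(0, 0)]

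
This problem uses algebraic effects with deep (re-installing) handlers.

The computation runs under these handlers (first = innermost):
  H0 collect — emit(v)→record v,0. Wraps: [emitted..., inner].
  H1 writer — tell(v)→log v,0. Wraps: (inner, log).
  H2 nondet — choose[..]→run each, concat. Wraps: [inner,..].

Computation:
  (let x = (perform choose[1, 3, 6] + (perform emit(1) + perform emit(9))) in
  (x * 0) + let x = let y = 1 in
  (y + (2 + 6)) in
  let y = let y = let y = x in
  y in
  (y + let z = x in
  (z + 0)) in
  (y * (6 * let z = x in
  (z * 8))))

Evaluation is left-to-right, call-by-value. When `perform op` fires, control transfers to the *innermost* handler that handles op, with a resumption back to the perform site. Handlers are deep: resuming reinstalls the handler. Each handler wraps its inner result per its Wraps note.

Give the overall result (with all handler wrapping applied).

Step-by-step:
choose[1, 3, 6] @ H2
  branch[0] choose=1:
    emit(1) @ H0 ⇒ out+=1
    emit(9) @ H0 ⇒ out+=9
    H0 returns [1, 9, 7776]
    H1 returns ([1, 9, 7776], ())
    H2 returns [([1, 9, 7776], ())]
  branch[1] choose=3:
    emit(1) @ H0 ⇒ out+=1
    emit(9) @ H0 ⇒ out+=9
    H0 returns [1, 9, 7776]
    H1 returns ([1, 9, 7776], ())
    H2 returns [([1, 9, 7776], ())]
  branch[2] choose=6:
    emit(1) @ H0 ⇒ out+=1
    emit(9) @ H0 ⇒ out+=9
    H0 returns [1, 9, 7776]
    H1 returns ([1, 9, 7776], ())
    H2 returns [([1, 9, 7776], ())]
= [([1, 9, 7776], ()), ([1, 9, 7776], ()), ([1, 9, 7776], ())]

Answer: [([1, 9, 7776], ()), ([1, 9, 7776], ()), ([1, 9, 7776], ())]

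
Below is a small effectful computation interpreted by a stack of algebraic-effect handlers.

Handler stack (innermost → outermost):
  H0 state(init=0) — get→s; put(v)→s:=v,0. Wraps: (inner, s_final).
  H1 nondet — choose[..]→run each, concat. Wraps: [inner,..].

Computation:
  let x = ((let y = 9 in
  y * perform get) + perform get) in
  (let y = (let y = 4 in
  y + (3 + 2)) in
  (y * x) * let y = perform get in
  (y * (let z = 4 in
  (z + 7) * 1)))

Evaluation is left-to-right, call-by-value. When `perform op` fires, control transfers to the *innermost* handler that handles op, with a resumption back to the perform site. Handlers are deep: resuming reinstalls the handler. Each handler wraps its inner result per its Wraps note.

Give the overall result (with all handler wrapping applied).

Answer: [(0, 0)]

Evaluation trace:
get @ H0 ⇒ 0
get @ H0 ⇒ 0
get @ H0 ⇒ 0
H0 returns (0, 0)
H1 returns [(0, 0)]
= [(0, 0)]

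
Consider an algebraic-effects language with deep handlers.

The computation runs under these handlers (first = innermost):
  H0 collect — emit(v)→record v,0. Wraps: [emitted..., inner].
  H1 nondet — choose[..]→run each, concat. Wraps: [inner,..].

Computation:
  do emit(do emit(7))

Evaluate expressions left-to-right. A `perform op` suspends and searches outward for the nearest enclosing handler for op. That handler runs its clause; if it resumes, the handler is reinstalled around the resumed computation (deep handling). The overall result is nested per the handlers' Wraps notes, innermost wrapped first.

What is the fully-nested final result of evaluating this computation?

Answer: [[7, 0, 0]]

Evaluation trace:
emit(7) @ H0 ⇒ out+=7
emit(0) @ H0 ⇒ out+=0
H0 returns [7, 0, 0]
H1 returns [[7, 0, 0]]
= [[7, 0, 0]]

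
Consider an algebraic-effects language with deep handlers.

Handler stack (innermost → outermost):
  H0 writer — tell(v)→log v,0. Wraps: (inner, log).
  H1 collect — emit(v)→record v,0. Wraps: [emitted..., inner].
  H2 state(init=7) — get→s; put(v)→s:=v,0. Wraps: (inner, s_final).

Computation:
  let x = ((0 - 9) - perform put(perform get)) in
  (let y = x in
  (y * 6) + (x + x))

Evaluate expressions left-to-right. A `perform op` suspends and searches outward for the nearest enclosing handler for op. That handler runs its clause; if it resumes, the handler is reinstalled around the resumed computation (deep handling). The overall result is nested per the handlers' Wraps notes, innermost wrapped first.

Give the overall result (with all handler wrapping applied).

Answer: ([(-72, ())], 7)

Working:
get @ H2 ⇒ 7
put(7) @ H2 ⇒ s:=7
H0 returns (-72, ())
H1 returns [(-72, ())]
H2 returns ([(-72, ())], 7)
= ([(-72, ())], 7)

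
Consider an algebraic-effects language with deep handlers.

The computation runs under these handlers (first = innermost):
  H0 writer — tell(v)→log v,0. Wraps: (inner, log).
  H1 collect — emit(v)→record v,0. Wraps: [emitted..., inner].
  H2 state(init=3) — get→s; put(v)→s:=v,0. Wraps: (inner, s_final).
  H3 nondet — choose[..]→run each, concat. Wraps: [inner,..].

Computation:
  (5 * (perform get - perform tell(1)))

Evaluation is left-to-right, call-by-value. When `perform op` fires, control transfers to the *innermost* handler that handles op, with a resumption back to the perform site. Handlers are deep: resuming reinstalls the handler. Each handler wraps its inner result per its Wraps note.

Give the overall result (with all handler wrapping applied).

Step-by-step:
get @ H2 ⇒ 3
tell(1) @ H0 ⇒ log+=1
H0 returns (15, (1))
H1 returns [(15, (1))]
H2 returns ([(15, (1))], 3)
H3 returns [([(15, (1))], 3)]
= [([(15, (1))], 3)]

Answer: [([(15, (1))], 3)]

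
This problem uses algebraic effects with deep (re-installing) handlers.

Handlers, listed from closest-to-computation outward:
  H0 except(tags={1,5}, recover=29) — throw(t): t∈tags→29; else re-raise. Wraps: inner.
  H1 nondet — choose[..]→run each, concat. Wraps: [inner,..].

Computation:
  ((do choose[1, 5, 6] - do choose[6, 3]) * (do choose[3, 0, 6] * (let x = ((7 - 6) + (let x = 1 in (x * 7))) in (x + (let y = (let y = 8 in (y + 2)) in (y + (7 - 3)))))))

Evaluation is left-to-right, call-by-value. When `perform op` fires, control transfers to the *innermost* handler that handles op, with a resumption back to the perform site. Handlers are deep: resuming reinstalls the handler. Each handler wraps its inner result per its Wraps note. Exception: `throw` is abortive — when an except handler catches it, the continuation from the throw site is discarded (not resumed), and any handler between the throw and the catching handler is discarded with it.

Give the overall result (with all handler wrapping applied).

Answer: [-330, 0, -660, -132, 0, -264, -66, 0, -132, 132, 0, 264, 0, 0, 0, 198, 0, 396]

Step-by-step:
choose[1, 5, 6] @ H1
  branch[0] choose=1:
    choose[6, 3] @ H1
      branch[0] choose=6:
        choose[3, 0, 6] @ H1
          branch[0] choose=3:
            H0 returns -330
            H1 returns [-330]
          branch[1] choose=0:
            H0 returns 0
            H1 returns [0]
          branch[2] choose=6:
            H0 returns -660
            H1 returns [-660]
      branch[1] choose=3:
        choose[3, 0, 6] @ H1
          branch[0] choose=3:
            H0 returns -132
            H1 returns [-132]
          branch[1] choose=0:
            H0 returns 0
            H1 returns [0]
          branch[2] choose=6:
            H0 returns -264
            H1 returns [-264]
  branch[1] choose=5:
    choose[6, 3] @ H1
      branch[0] choose=6:
        choose[3, 0, 6] @ H1
          branch[0] choose=3:
            H0 returns -66
            H1 returns [-66]
          branch[1] choose=0:
            H0 returns 0
            H1 returns [0]
          branch[2] choose=6:
            H0 returns -132
            H1 returns [-132]
      branch[1] choose=3:
        choose[3, 0, 6] @ H1
          branch[0] choose=3:
            H0 returns 132
            H1 returns [132]
          branch[1] choose=0:
            H0 returns 0
            H1 returns [0]
          branch[2] choose=6:
            H0 returns 264
            H1 returns [264]
  branch[2] choose=6:
    choose[6, 3] @ H1
      branch[0] choose=6:
        choose[3, 0, 6] @ H1
          branch[0] choose=3:
            H0 returns 0
            H1 returns [0]
          branch[1] choose=0:
            H0 returns 0
            H1 returns [0]
          branch[2] choose=6:
            H0 returns 0
            H1 returns [0]
      branch[1] choose=3:
        choose[3, 0, 6] @ H1
          branch[0] choose=3:
            H0 returns 198
            H1 returns [198]
          branch[1] choose=0:
            H0 returns 0
            H1 returns [0]
          branch[2] choose=6:
            H0 returns 396
            H1 returns [396]
= [-330, 0, -660, -132, 0, -264, -66, 0, -132, 132, 0, 264, 0, 0, 0, 198, 0, 396]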